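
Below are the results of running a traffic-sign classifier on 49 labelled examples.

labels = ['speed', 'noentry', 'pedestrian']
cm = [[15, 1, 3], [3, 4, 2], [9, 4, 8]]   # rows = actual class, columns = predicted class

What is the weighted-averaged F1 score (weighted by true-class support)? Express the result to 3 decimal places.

Per-class F1 score (2·TP/(2·TP+FP+FN)):
  speed: TP=15, FP=3+9=12, FN=1+3=4 → 30/46 = 0.6522
  noentry: TP=4, FP=1+4=5, FN=3+2=5 → 8/18 = 0.4444
  pedestrian: TP=8, FP=3+2=5, FN=9+4=13 → 16/34 = 0.4706
Weighted-F1 score = Σ (supportᵢ/N)·F1 scoreᵢ with N=49: (19/49)·0.6522 + (9/49)·0.4444 + (21/49)·0.4706 = 0.536

0.536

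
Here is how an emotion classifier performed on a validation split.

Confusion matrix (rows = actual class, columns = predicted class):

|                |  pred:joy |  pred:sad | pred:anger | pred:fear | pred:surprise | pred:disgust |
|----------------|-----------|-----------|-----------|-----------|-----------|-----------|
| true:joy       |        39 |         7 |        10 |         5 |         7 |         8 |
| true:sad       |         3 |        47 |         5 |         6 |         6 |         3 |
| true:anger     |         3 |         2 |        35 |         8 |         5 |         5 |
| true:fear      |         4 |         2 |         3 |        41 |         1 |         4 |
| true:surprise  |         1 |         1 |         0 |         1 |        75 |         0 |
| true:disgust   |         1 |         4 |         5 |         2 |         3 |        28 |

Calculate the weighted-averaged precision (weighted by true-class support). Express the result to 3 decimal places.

Per-class precision (TP/(TP+FP)):
  joy: TP=39, FP=3+3+4+1+1=12 → 39/51 = 0.7647
  sad: TP=47, FP=7+2+2+1+4=16 → 47/63 = 0.7460
  anger: TP=35, FP=10+5+3+0+5=23 → 35/58 = 0.6034
  fear: TP=41, FP=5+6+8+1+2=22 → 41/63 = 0.6508
  surprise: TP=75, FP=7+6+5+1+3=22 → 75/97 = 0.7732
  disgust: TP=28, FP=8+3+5+4+0=20 → 28/48 = 0.5833
Weighted-precision = Σ (supportᵢ/N)·precisionᵢ with N=380: (76/380)·0.7647 + (70/380)·0.7460 + (58/380)·0.6034 + (55/380)·0.6508 + (78/380)·0.7732 + (43/380)·0.5833 = 0.701

0.701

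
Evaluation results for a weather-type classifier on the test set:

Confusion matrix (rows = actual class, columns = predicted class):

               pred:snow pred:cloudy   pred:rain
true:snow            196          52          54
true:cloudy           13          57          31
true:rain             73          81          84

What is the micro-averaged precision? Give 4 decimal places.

0.5257

Micro-averaging pools counts across classes: ΣTP=337, ΣFP=304, ΣFN=304.
Micro-precision = TP/(TP+FP) on pooled counts = 0.5257 (equals overall accuracy in single-label multiclass).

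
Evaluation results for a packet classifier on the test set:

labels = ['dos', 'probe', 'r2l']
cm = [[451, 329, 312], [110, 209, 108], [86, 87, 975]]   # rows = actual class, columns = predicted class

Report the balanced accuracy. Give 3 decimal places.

0.584

Balanced accuracy = mean of per-class recall.
  dos: recall = 451/1092 = 0.4130
  probe: recall = 209/427 = 0.4895
  r2l: recall = 975/1148 = 0.8493
Mean = (0.4130 + 0.4895 + 0.8493) / 3 = 0.584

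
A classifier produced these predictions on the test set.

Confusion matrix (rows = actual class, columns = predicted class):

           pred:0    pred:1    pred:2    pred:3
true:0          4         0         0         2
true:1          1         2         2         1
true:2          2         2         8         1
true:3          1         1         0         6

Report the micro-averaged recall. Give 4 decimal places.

0.6061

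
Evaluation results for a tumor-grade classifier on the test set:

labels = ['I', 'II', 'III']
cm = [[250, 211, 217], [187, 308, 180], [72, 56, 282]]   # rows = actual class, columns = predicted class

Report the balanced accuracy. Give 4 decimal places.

0.5043

Balanced accuracy = mean of per-class recall.
  I: recall = 250/678 = 0.36873
  II: recall = 308/675 = 0.45630
  III: recall = 282/410 = 0.68780
Mean = (0.36873 + 0.45630 + 0.68780) / 3 = 0.5043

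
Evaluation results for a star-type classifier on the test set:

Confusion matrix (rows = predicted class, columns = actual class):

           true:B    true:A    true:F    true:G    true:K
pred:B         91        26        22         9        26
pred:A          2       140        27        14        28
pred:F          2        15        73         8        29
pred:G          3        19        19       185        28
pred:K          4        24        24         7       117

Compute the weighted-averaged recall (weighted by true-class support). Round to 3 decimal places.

0.643

Per-class recall (TP/(TP+FN)):
  B: TP=91, FN=2+2+3+4=11 → 91/102 = 0.8922
  A: TP=140, FN=26+15+19+24=84 → 140/224 = 0.6250
  F: TP=73, FN=22+27+19+24=92 → 73/165 = 0.4424
  G: TP=185, FN=9+14+8+7=38 → 185/223 = 0.8296
  K: TP=117, FN=26+28+29+28=111 → 117/228 = 0.5132
Weighted-recall = Σ (supportᵢ/N)·recallᵢ with N=942: (102/942)·0.8922 + (224/942)·0.6250 + (165/942)·0.4424 + (223/942)·0.8296 + (228/942)·0.5132 = 0.643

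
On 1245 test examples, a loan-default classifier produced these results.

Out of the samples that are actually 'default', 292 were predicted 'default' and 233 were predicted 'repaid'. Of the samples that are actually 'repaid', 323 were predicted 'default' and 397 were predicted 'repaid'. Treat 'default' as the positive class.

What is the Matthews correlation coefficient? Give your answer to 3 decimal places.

MCC = (TP·TN − FP·FN) / √((TP+FP)(TP+FN)(TN+FP)(TN+FN))
Numerator = 292·397 − 323·233 = 40665
Denominator = √(615·525·720·630) = √146456100000 = 382695.8322
MCC = 40665 / 382695.8322 = 0.106

0.106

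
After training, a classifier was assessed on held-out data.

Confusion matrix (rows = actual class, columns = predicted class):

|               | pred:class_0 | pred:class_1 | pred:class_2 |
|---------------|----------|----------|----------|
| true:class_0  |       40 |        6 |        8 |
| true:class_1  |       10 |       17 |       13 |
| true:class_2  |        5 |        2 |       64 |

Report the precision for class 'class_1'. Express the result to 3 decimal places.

Take TP from the diagonal, FP from the rest of the 'class_1' prediction marginal, FN from the rest of the 'class_1' actual marginal.
precision = TP/(TP+FP).
class_1: TP=17, FP=6+2=8 → 17/25 = 0.6800

0.680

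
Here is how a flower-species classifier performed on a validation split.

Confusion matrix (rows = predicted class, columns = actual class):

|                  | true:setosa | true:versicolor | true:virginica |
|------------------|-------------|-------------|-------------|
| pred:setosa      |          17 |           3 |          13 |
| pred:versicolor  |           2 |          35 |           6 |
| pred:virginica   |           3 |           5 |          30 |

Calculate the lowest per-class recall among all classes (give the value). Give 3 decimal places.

Per-class recall (TP/(TP+FN)):
  setosa: TP=17, FN=2+3=5 → 17/22 = 0.7727
  versicolor: TP=35, FN=3+5=8 → 35/43 = 0.8140
  virginica: TP=30, FN=13+6=19 → 30/49 = 0.6122
Lowest is class 'virginica' with recall = 0.612.

0.612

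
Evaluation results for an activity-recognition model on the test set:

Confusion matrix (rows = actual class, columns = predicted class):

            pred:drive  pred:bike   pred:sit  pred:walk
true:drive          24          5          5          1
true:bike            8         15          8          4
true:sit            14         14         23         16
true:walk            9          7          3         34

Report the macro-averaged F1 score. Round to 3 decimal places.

Per-class F1 score (2·TP/(2·TP+FP+FN)):
  drive: TP=24, FP=8+14+9=31, FN=5+5+1=11 → 48/90 = 0.5333
  bike: TP=15, FP=5+14+7=26, FN=8+8+4=20 → 30/76 = 0.3947
  sit: TP=23, FP=5+8+3=16, FN=14+14+16=44 → 46/106 = 0.4340
  walk: TP=34, FP=1+4+16=21, FN=9+7+3=19 → 68/108 = 0.6296
Macro-F1 score = mean = (0.5333 + 0.3947 + 0.4340 + 0.6296) / 4 = 0.498

0.498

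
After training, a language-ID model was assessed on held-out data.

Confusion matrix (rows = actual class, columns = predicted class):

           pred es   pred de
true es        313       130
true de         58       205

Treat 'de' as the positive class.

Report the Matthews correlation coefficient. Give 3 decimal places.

0.471

MCC = (TP·TN − FP·FN) / √((TP+FP)(TP+FN)(TN+FP)(TN+FN))
Numerator = 205·313 − 130·58 = 56625
Denominator = √(335·263·443·371) = √14480321065 = 120334.2057
MCC = 56625 / 120334.2057 = 0.471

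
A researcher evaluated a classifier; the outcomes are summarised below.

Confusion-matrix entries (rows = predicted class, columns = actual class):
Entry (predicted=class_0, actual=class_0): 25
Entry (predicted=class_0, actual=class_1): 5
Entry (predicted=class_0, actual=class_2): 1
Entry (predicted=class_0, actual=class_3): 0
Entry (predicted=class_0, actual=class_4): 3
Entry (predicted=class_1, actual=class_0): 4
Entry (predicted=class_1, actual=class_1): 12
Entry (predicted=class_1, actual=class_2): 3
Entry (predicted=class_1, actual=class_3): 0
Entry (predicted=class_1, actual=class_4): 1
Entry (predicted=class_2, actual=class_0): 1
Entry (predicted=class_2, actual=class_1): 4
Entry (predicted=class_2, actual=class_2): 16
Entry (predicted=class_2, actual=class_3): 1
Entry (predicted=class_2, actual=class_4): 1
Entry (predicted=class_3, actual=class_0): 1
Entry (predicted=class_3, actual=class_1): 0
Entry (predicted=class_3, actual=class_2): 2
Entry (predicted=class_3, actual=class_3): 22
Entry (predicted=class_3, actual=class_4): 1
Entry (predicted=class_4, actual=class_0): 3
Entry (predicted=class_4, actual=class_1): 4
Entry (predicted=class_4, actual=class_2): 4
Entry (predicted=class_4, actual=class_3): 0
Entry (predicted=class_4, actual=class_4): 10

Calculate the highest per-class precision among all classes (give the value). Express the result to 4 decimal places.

Per-class precision (TP/(TP+FP)):
  class_0: TP=25, FP=5+1+0+3=9 → 25/34 = 0.73529
  class_1: TP=12, FP=4+3+0+1=8 → 12/20 = 0.60000
  class_2: TP=16, FP=1+4+1+1=7 → 16/23 = 0.69565
  class_3: TP=22, FP=1+0+2+1=4 → 22/26 = 0.84615
  class_4: TP=10, FP=3+4+4+0=11 → 10/21 = 0.47619
Highest is class 'class_3' with precision = 0.8462.

0.8462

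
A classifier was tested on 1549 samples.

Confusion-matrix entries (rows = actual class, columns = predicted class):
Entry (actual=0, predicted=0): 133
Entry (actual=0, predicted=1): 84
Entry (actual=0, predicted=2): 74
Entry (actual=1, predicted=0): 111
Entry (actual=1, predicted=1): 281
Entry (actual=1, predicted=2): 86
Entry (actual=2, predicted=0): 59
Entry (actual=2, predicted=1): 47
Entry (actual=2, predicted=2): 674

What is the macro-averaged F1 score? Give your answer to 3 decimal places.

Per-class F1 score (2·TP/(2·TP+FP+FN)):
  0: TP=133, FP=111+59=170, FN=84+74=158 → 266/594 = 0.4478
  1: TP=281, FP=84+47=131, FN=111+86=197 → 562/890 = 0.6315
  2: TP=674, FP=74+86=160, FN=59+47=106 → 1348/1614 = 0.8352
Macro-F1 score = mean = (0.4478 + 0.6315 + 0.8352) / 3 = 0.638

0.638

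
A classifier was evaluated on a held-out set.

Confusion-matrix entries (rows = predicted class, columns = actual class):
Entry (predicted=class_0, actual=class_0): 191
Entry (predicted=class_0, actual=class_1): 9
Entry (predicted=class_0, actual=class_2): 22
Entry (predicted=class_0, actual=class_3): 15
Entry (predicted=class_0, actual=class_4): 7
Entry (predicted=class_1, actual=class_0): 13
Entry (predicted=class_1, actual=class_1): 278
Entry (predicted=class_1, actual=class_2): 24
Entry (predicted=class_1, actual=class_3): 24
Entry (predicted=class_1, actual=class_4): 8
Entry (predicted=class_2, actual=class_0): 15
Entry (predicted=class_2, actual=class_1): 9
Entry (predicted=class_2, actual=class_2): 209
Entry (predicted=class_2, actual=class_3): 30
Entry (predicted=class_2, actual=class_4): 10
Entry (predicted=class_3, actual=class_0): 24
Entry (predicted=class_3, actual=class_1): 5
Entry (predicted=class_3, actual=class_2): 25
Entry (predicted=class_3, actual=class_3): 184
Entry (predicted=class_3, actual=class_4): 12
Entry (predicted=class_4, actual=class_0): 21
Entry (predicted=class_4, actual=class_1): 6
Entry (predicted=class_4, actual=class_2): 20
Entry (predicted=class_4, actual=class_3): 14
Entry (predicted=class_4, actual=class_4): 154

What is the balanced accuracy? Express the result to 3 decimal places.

0.764

Balanced accuracy = mean of per-class recall.
  class_0: recall = 191/264 = 0.7235
  class_1: recall = 278/307 = 0.9055
  class_2: recall = 209/300 = 0.6967
  class_3: recall = 184/267 = 0.6891
  class_4: recall = 154/191 = 0.8063
Mean = (0.7235 + 0.9055 + 0.6967 + 0.6891 + 0.8063) / 5 = 0.764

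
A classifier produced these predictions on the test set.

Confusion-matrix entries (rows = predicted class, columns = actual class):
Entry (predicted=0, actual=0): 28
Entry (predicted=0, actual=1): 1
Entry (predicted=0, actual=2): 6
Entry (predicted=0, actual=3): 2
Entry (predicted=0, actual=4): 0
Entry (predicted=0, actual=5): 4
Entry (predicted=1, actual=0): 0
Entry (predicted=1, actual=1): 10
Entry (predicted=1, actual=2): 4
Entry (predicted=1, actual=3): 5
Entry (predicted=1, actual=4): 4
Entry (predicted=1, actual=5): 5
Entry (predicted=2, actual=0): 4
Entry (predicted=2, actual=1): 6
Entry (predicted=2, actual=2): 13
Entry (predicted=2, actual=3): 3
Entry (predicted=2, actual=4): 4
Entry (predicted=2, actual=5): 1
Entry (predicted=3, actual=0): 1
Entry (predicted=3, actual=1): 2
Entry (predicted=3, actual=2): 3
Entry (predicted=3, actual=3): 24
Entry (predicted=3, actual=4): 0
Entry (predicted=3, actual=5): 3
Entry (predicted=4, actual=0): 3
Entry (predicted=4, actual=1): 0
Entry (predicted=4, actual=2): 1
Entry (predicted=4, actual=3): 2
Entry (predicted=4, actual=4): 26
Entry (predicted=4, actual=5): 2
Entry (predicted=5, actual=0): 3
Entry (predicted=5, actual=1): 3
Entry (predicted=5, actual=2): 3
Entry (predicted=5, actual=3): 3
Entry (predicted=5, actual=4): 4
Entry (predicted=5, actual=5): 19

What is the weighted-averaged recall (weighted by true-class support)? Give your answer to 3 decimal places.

Per-class recall (TP/(TP+FN)):
  0: TP=28, FN=0+4+1+3+3=11 → 28/39 = 0.7179
  1: TP=10, FN=1+6+2+0+3=12 → 10/22 = 0.4545
  2: TP=13, FN=6+4+3+1+3=17 → 13/30 = 0.4333
  3: TP=24, FN=2+5+3+2+3=15 → 24/39 = 0.6154
  4: TP=26, FN=0+4+4+0+4=12 → 26/38 = 0.6842
  5: TP=19, FN=4+5+1+3+2=15 → 19/34 = 0.5588
Weighted-recall = Σ (supportᵢ/N)·recallᵢ with N=202: (39/202)·0.7179 + (22/202)·0.4545 + (30/202)·0.4333 + (39/202)·0.6154 + (38/202)·0.6842 + (34/202)·0.5588 = 0.594

0.594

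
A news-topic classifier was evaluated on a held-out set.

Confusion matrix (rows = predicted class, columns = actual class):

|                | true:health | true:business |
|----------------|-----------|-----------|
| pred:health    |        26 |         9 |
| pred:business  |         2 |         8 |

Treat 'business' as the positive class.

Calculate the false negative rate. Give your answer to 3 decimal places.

FNR = FN/(FN+TP) = 9/(9+8) = 0.529

0.529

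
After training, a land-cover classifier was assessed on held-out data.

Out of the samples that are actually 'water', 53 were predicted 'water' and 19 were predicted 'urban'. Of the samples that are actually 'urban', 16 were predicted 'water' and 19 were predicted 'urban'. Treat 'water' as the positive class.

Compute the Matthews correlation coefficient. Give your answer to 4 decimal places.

0.2735

MCC = (TP·TN − FP·FN) / √((TP+FP)(TP+FN)(TN+FP)(TN+FN))
Numerator = 53·19 − 16·19 = 703
Denominator = √(69·72·35·38) = √6607440 = 2570.4941
MCC = 703 / 2570.4941 = 0.2735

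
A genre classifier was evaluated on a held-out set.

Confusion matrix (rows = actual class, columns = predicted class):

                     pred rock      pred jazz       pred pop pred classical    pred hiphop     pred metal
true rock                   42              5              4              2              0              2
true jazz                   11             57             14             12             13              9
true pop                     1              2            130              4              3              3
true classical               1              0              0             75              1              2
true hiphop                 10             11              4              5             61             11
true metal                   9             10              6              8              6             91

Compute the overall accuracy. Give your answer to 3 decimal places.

0.730

Accuracy = trace / total = (42+57+130+75+61+91=456) / 625 = 456/625 = 0.730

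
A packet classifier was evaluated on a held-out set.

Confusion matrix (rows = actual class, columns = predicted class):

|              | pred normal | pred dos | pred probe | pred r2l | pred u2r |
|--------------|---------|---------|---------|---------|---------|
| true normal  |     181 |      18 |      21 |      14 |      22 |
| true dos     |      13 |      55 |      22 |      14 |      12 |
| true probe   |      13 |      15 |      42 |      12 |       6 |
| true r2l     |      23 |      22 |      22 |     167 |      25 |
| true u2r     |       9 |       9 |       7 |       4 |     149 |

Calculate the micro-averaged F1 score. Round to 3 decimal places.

0.662

Micro-averaging pools counts across classes: ΣTP=594, ΣFP=303, ΣFN=303.
Micro-F1 score = 2·TP/(2·TP+FP+FN) on pooled counts = 0.662 (equals overall accuracy in single-label multiclass).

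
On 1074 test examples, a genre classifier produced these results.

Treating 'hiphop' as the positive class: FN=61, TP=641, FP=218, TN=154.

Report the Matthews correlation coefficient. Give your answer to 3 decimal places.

0.389

MCC = (TP·TN − FP·FN) / √((TP+FP)(TP+FN)(TN+FP)(TN+FN))
Numerator = 641·154 − 218·61 = 85416
Denominator = √(859·702·372·215) = √48229379640 = 219611.8841
MCC = 85416 / 219611.8841 = 0.389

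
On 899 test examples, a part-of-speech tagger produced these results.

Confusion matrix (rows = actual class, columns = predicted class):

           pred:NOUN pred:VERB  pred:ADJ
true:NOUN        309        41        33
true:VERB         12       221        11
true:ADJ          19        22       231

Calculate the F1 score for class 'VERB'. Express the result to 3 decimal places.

Treat 'VERB' as positive and all other classes as negative.
F1 score = 2·TP/(2·TP+FP+FN).
VERB: TP=221, FP=41+22=63, FN=12+11=23 → 442/528 = 0.8371

0.837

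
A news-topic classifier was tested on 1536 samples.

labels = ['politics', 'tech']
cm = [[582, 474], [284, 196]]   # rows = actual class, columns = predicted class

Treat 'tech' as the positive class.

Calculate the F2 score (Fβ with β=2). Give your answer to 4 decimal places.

Fβ = (1+β²)·TP / ((1+β²)·TP + β²·FN + FP), with β²=4
= 5·196 / (5·196 + 4·284 + 474) = 0.3784

0.3784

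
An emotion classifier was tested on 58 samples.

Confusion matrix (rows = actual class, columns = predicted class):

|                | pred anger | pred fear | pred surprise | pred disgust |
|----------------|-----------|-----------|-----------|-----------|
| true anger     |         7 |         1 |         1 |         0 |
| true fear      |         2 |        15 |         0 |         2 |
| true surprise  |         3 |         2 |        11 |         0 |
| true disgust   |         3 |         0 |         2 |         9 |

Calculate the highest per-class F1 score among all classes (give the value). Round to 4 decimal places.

0.8108

Per-class F1 score (2·TP/(2·TP+FP+FN)):
  anger: TP=7, FP=2+3+3=8, FN=1+1+0=2 → 14/24 = 0.58333
  fear: TP=15, FP=1+2+0=3, FN=2+0+2=4 → 30/37 = 0.81081
  surprise: TP=11, FP=1+0+2=3, FN=3+2+0=5 → 22/30 = 0.73333
  disgust: TP=9, FP=0+2+0=2, FN=3+0+2=5 → 18/25 = 0.72000
Highest is class 'fear' with F1 score = 0.8108.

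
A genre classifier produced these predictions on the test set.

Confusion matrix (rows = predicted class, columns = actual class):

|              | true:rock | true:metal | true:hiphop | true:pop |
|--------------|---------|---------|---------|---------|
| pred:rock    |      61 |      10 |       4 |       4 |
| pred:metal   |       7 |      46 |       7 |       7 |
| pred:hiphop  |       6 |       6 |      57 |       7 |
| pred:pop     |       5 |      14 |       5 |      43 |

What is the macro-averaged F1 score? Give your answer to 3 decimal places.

0.713

Per-class F1 score (2·TP/(2·TP+FP+FN)):
  rock: TP=61, FP=10+4+4=18, FN=7+6+5=18 → 122/158 = 0.7722
  metal: TP=46, FP=7+7+7=21, FN=10+6+14=30 → 92/143 = 0.6434
  hiphop: TP=57, FP=6+6+7=19, FN=4+7+5=16 → 114/149 = 0.7651
  pop: TP=43, FP=5+14+5=24, FN=4+7+7=18 → 86/128 = 0.6719
Macro-F1 score = mean = (0.7722 + 0.6434 + 0.7651 + 0.6719) / 4 = 0.713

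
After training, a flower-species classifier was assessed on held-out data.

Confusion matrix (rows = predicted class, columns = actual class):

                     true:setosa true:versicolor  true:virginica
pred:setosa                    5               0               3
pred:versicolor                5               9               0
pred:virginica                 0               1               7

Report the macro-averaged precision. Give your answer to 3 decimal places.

Per-class precision (TP/(TP+FP)):
  setosa: TP=5, FP=0+3=3 → 5/8 = 0.6250
  versicolor: TP=9, FP=5+0=5 → 9/14 = 0.6429
  virginica: TP=7, FP=0+1=1 → 7/8 = 0.8750
Macro-precision = mean = (0.6250 + 0.6429 + 0.8750) / 3 = 0.714

0.714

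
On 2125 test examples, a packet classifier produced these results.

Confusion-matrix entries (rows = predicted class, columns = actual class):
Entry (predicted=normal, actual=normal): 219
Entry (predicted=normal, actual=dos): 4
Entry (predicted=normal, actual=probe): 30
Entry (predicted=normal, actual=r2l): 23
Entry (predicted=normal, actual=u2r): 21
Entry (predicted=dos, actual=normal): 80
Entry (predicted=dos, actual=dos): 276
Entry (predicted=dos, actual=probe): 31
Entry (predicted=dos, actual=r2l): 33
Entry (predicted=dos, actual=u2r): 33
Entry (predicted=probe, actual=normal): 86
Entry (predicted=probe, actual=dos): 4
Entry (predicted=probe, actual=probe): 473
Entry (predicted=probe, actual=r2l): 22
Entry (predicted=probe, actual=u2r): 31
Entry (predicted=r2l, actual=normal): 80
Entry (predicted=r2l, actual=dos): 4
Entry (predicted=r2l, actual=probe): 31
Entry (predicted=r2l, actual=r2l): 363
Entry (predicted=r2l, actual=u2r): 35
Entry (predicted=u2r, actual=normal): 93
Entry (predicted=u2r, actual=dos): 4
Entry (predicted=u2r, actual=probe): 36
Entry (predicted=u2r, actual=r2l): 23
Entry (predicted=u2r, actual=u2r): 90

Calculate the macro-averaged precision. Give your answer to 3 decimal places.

0.638

Per-class precision (TP/(TP+FP)):
  normal: TP=219, FP=4+30+23+21=78 → 219/297 = 0.7374
  dos: TP=276, FP=80+31+33+33=177 → 276/453 = 0.6093
  probe: TP=473, FP=86+4+22+31=143 → 473/616 = 0.7679
  r2l: TP=363, FP=80+4+31+35=150 → 363/513 = 0.7076
  u2r: TP=90, FP=93+4+36+23=156 → 90/246 = 0.3659
Macro-precision = mean = (0.7374 + 0.6093 + 0.7679 + 0.7076 + 0.3659) / 5 = 0.638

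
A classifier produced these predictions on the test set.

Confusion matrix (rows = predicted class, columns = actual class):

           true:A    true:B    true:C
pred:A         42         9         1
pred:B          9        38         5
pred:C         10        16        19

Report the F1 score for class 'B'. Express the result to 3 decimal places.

0.661

Take TP from the diagonal, FP from the rest of the 'B' prediction marginal, FN from the rest of the 'B' actual marginal.
F1 score = 2·TP/(2·TP+FP+FN).
B: TP=38, FP=9+5=14, FN=9+16=25 → 76/115 = 0.6609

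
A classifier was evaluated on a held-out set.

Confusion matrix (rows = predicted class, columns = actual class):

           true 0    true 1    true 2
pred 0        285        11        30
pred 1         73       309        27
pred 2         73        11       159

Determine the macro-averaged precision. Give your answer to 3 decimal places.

Per-class precision (TP/(TP+FP)):
  0: TP=285, FP=11+30=41 → 285/326 = 0.8742
  1: TP=309, FP=73+27=100 → 309/409 = 0.7555
  2: TP=159, FP=73+11=84 → 159/243 = 0.6543
Macro-precision = mean = (0.8742 + 0.7555 + 0.6543) / 3 = 0.761

0.761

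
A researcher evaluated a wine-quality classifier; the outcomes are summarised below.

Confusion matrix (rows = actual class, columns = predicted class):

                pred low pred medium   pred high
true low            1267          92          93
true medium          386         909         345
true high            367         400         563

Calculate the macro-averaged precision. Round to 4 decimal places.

0.6128

Per-class precision (TP/(TP+FP)):
  low: TP=1267, FP=386+367=753 → 1267/2020 = 0.62723
  medium: TP=909, FP=92+400=492 → 909/1401 = 0.64882
  high: TP=563, FP=93+345=438 → 563/1001 = 0.56244
Macro-precision = mean = (0.62723 + 0.64882 + 0.56244) / 3 = 0.6128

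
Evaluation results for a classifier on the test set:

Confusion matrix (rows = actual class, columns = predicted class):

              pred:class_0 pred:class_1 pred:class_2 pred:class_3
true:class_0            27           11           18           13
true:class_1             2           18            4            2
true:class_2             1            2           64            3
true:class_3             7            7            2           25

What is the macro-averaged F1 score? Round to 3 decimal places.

0.619

Per-class F1 score (2·TP/(2·TP+FP+FN)):
  class_0: TP=27, FP=2+1+7=10, FN=11+18+13=42 → 54/106 = 0.5094
  class_1: TP=18, FP=11+2+7=20, FN=2+4+2=8 → 36/64 = 0.5625
  class_2: TP=64, FP=18+4+2=24, FN=1+2+3=6 → 128/158 = 0.8101
  class_3: TP=25, FP=13+2+3=18, FN=7+7+2=16 → 50/84 = 0.5952
Macro-F1 score = mean = (0.5094 + 0.5625 + 0.8101 + 0.5952) / 4 = 0.619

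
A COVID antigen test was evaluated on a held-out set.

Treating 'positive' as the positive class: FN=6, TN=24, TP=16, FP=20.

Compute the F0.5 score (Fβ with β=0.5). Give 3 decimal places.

0.482

Fβ = (1+β²)·TP / ((1+β²)·TP + β²·FN + FP), with β²=1/4
= 1.25·16 / (1.25·16 + 0.25·6 + 20) = 0.482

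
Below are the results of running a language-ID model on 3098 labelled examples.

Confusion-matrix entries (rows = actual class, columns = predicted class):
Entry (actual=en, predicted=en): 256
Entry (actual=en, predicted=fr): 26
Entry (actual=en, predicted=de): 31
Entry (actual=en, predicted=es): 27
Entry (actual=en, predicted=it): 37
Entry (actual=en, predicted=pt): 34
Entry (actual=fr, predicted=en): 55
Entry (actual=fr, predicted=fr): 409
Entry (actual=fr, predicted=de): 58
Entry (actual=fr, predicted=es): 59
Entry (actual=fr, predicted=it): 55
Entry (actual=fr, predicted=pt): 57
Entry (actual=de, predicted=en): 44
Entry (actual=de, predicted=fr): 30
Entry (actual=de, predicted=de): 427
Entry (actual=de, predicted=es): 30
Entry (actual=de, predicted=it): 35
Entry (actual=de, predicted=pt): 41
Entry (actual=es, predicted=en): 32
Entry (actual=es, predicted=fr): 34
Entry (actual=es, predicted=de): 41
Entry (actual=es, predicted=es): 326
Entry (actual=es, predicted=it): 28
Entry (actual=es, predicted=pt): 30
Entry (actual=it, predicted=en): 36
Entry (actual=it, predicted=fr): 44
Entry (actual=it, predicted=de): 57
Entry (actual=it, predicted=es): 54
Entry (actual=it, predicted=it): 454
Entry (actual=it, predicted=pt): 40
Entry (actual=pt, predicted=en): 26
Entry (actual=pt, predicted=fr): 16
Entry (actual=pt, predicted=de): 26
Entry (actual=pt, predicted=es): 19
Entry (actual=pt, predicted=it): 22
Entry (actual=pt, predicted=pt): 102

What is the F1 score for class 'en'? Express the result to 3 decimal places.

0.595

One-vs-rest for 'en': TP = diagonal; FP = other classes predicted 'en'; FN = 'en' predicted as other.
F1 score = 2·TP/(2·TP+FP+FN).
en: TP=256, FP=55+44+32+36+26=193, FN=26+31+27+37+34=155 → 512/860 = 0.5953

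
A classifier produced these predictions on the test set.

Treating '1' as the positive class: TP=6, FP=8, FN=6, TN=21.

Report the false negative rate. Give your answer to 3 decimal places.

FNR = FN/(FN+TP) = 6/(6+6) = 0.500

0.500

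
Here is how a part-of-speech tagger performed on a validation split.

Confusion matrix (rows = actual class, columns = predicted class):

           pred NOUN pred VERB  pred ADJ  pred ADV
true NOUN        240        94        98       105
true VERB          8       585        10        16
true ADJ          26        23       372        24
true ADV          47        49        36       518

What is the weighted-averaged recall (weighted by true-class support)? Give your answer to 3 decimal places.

Per-class recall (TP/(TP+FN)):
  NOUN: TP=240, FN=94+98+105=297 → 240/537 = 0.4469
  VERB: TP=585, FN=8+10+16=34 → 585/619 = 0.9451
  ADJ: TP=372, FN=26+23+24=73 → 372/445 = 0.8360
  ADV: TP=518, FN=47+49+36=132 → 518/650 = 0.7969
Weighted-recall = Σ (supportᵢ/N)·recallᵢ with N=2251: (537/2251)·0.4469 + (619/2251)·0.9451 + (445/2251)·0.8360 + (650/2251)·0.7969 = 0.762

0.762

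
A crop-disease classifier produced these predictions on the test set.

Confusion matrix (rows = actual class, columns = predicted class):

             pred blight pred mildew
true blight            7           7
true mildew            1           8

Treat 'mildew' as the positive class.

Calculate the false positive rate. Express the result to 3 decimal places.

FPR = FP/(FP+TN) = 7/(7+7) = 0.500

0.500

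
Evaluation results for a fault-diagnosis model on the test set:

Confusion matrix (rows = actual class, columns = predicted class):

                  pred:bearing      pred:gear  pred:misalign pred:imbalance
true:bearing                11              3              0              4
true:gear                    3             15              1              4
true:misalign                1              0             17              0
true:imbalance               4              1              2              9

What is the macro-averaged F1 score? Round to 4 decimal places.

0.6873

Per-class F1 score (2·TP/(2·TP+FP+FN)):
  bearing: TP=11, FP=3+1+4=8, FN=3+0+4=7 → 22/37 = 0.59459
  gear: TP=15, FP=3+0+1=4, FN=3+1+4=8 → 30/42 = 0.71429
  misalign: TP=17, FP=0+1+2=3, FN=1+0+0=1 → 34/38 = 0.89474
  imbalance: TP=9, FP=4+4+0=8, FN=4+1+2=7 → 18/33 = 0.54545
Macro-F1 score = mean = (0.59459 + 0.71429 + 0.89474 + 0.54545) / 4 = 0.6873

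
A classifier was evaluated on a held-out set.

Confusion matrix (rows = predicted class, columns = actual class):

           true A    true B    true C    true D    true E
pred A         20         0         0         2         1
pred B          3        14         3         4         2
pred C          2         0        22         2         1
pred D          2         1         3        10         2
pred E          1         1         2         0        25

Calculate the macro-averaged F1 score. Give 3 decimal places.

0.722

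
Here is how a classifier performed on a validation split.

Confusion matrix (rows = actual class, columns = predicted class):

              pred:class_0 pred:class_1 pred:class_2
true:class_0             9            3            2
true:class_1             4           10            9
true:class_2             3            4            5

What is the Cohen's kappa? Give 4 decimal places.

0.2315

Observed agreement pₒ = trace/N = 24/49 = 0.48980
Expected agreement pₑ = Σ (rowᵢ·colᵢ)/N² = (14·16 + 23·17 + 12·16)/49² = 0.33611
κ = (pₒ − pₑ)/(1 − pₑ) = (0.48980 − 0.33611)/(1 − 0.33611) = 0.2315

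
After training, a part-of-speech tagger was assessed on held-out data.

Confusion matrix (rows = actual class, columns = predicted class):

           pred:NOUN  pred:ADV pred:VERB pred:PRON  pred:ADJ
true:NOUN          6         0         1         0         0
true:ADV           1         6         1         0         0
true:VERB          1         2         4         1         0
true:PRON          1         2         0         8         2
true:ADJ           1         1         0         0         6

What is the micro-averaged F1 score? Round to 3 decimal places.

0.682

Micro-averaging pools counts across classes: ΣTP=30, ΣFP=14, ΣFN=14.
Micro-F1 score = 2·TP/(2·TP+FP+FN) on pooled counts = 0.682 (equals overall accuracy in single-label multiclass).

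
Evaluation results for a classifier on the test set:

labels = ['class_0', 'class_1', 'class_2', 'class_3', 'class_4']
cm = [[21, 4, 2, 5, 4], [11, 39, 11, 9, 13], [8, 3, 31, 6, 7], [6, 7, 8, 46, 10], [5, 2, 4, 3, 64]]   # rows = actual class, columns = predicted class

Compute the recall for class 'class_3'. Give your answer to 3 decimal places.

0.597

One-vs-rest for 'class_3': TP = diagonal; FP = other classes predicted 'class_3'; FN = 'class_3' predicted as other.
recall = TP/(TP+FN).
class_3: TP=46, FN=6+7+8+10=31 → 46/77 = 0.5974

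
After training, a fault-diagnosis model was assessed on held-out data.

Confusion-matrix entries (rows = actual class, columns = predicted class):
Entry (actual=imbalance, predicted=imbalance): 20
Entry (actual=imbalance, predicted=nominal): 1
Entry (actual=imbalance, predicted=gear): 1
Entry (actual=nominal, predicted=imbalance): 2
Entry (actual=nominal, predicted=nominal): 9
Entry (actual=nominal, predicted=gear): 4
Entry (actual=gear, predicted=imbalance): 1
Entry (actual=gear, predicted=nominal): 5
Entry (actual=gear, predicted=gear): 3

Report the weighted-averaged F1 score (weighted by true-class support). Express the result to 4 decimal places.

Per-class F1 score (2·TP/(2·TP+FP+FN)):
  imbalance: TP=20, FP=2+1=3, FN=1+1=2 → 40/45 = 0.88889
  nominal: TP=9, FP=1+5=6, FN=2+4=6 → 18/30 = 0.60000
  gear: TP=3, FP=1+4=5, FN=1+5=6 → 6/17 = 0.35294
Weighted-F1 score = Σ (supportᵢ/N)·F1 scoreᵢ with N=46: (22/46)·0.88889 + (15/46)·0.60000 + (9/46)·0.35294 = 0.6898

0.6898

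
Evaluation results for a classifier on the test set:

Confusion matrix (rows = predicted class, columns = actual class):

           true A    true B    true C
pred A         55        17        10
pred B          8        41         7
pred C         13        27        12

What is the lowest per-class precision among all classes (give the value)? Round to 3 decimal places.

0.231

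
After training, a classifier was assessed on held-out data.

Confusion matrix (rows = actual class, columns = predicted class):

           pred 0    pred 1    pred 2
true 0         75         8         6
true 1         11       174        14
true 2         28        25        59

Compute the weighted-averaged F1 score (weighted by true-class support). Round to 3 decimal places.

Per-class F1 score (2·TP/(2·TP+FP+FN)):
  0: TP=75, FP=11+28=39, FN=8+6=14 → 150/203 = 0.7389
  1: TP=174, FP=8+25=33, FN=11+14=25 → 348/406 = 0.8571
  2: TP=59, FP=6+14=20, FN=28+25=53 → 118/191 = 0.6178
Weighted-F1 score = Σ (supportᵢ/N)·F1 scoreᵢ with N=400: (89/400)·0.7389 + (199/400)·0.8571 + (112/400)·0.6178 = 0.764

0.764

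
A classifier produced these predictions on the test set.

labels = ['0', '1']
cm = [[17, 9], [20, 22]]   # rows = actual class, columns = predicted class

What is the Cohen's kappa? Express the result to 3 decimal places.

Observed agreement pₒ = trace/N = 39/68 = 0.5735
Expected agreement pₑ = Σ (rowᵢ·colᵢ)/N² = (26·37 + 42·31)/68² = 0.4896
κ = (pₒ − pₑ)/(1 − pₑ) = (0.5735 − 0.4896)/(1 − 0.4896) = 0.164

0.164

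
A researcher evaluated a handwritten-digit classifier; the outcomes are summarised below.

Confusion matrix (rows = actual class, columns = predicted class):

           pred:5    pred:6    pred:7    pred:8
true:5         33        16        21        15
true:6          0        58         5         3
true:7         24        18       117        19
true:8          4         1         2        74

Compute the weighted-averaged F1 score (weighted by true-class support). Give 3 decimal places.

0.678

Per-class F1 score (2·TP/(2·TP+FP+FN)):
  5: TP=33, FP=0+24+4=28, FN=16+21+15=52 → 66/146 = 0.4521
  6: TP=58, FP=16+18+1=35, FN=0+5+3=8 → 116/159 = 0.7296
  7: TP=117, FP=21+5+2=28, FN=24+18+19=61 → 234/323 = 0.7245
  8: TP=74, FP=15+3+19=37, FN=4+1+2=7 → 148/192 = 0.7708
Weighted-F1 score = Σ (supportᵢ/N)·F1 scoreᵢ with N=410: (85/410)·0.4521 + (66/410)·0.7296 + (178/410)·0.7245 + (81/410)·0.7708 = 0.678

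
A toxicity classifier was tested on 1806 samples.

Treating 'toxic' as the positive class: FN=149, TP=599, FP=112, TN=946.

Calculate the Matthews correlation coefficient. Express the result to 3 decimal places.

0.701

MCC = (TP·TN − FP·FN) / √((TP+FP)(TP+FN)(TN+FP)(TN+FN))
Numerator = 599·946 − 112·149 = 549966
Denominator = √(711·748·1058·1095) = √616128056280 = 784938.2500
MCC = 549966 / 784938.2500 = 0.701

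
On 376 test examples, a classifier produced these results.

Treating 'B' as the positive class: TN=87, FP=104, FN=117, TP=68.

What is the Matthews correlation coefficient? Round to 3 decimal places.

-0.178

MCC = (TP·TN − FP·FN) / √((TP+FP)(TP+FN)(TN+FP)(TN+FN))
Numerator = 68·87 − 104·117 = -6252
Denominator = √(172·185·191·204) = √1239834480 = 35211.2834
MCC = -6252 / 35211.2834 = -0.178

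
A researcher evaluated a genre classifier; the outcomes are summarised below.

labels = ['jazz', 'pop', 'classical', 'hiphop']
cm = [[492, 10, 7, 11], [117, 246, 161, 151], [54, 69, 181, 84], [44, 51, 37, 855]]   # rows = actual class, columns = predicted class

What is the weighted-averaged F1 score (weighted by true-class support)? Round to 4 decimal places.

0.6703

Per-class F1 score (2·TP/(2·TP+FP+FN)):
  jazz: TP=492, FP=117+54+44=215, FN=10+7+11=28 → 984/1227 = 0.80196
  pop: TP=246, FP=10+69+51=130, FN=117+161+151=429 → 492/1051 = 0.46813
  classical: TP=181, FP=7+161+37=205, FN=54+69+84=207 → 362/774 = 0.46770
  hiphop: TP=855, FP=11+151+84=246, FN=44+51+37=132 → 1710/2088 = 0.81897
Weighted-F1 score = Σ (supportᵢ/N)·F1 scoreᵢ with N=2570: (520/2570)·0.80196 + (675/2570)·0.46813 + (388/2570)·0.46770 + (987/2570)·0.81897 = 0.6703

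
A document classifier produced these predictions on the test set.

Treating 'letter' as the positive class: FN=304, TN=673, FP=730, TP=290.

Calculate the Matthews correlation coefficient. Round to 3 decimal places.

MCC = (TP·TN − FP·FN) / √((TP+FP)(TP+FN)(TN+FP)(TN+FN))
Numerator = 290·673 − 730·304 = -26750
Denominator = √(1020·594·1403·977) = √830498498280 = 911316.9033
MCC = -26750 / 911316.9033 = -0.029

-0.029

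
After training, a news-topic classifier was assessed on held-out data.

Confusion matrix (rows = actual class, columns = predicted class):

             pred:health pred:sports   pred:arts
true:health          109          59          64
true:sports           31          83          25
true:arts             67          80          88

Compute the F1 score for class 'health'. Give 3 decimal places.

0.497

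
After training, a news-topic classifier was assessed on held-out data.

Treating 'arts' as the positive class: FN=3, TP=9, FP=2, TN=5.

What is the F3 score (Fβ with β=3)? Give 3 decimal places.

Fβ = (1+β²)·TP / ((1+β²)·TP + β²·FN + FP), with β²=9
= 10·9 / (10·9 + 9·3 + 2) = 0.756

0.756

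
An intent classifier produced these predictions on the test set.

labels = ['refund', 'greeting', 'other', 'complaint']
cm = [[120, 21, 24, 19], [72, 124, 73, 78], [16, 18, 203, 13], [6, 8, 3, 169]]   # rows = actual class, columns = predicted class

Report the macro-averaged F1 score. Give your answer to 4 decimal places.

0.6357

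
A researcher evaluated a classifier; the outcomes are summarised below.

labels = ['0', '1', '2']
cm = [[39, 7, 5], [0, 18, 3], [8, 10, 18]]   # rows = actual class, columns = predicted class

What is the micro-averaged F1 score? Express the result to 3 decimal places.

Micro-averaging pools counts across classes: ΣTP=75, ΣFP=33, ΣFN=33.
Micro-F1 score = 2·TP/(2·TP+FP+FN) on pooled counts = 0.694 (equals overall accuracy in single-label multiclass).

0.694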